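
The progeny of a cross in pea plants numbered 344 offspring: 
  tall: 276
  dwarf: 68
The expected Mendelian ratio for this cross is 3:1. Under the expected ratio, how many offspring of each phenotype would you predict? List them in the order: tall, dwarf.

258, 86

Under the 3:1 hypothesis (Σ ratio = 4, N = 344):
  tall: 344 × 3/4 = 258
  dwarf: 344 × 1/4 = 86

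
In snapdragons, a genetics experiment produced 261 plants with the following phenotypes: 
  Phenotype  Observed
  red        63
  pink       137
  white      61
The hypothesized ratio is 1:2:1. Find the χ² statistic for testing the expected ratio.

0.678

Total ratio parts = 4. Expected numbers out of 261:
  red: 261 × 1/4 = 65.25
  pink: 261 × 2/4 = 130.5
  white: 261 × 1/4 = 65.25
χ² = Σ (O − E)² / E
  red: (63 − 65.25)² / 65.25 = 0.0776
  pink: (137 − 130.5)² / 130.5 = 0.3238
  white: (61 − 65.25)² / 65.25 = 0.2768
χ² = 0.0776 + 0.3238 + 0.2768 = 0.6782 ≈ 0.678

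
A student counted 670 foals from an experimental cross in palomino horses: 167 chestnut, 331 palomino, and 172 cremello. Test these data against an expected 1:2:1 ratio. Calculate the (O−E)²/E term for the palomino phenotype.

0.048

Expected counts for N = 670 under a 1:2:1 ratio (total parts = 4):
  chestnut: 670 × 1/4 = 167.5
  palomino: 670 × 2/4 = 335
  cremello: 670 × 1/4 = 167.5
Contribution of palomino: (331 − 335)² / 335 = 0.0478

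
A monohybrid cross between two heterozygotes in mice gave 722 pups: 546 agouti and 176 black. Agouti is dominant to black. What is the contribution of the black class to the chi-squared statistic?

0.112

For a monohybrid cross between heterozygotes with complete dominance, the expected phenotypic ratio is 3:1.
Total ratio parts = 4. Expected numbers out of 722:
  agouti: 722 × 3/4 = 541.5
  black: 722 × 1/4 = 180.5
Contribution of black: (176 − 180.5)² / 180.5 = 0.1122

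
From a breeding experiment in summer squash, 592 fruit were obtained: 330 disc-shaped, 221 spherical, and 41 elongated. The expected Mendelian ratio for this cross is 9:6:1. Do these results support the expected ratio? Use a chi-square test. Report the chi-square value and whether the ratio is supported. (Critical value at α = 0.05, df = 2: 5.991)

Under the 9:6:1 hypothesis (Σ ratio = 16, N = 592):
  disc-shaped: 592 × 9/16 = 333
  spherical: 592 × 6/16 = 222
  elongated: 592 × 1/16 = 37
χ² = Σ (O − E)² / E
  disc-shaped: (330 − 333)² / 333 = 0.0270
  spherical: (221 − 222)² / 222 = 0.0045
  elongated: (41 − 37)² / 37 = 0.4324
χ² = 0.0270 + 0.0045 + 0.4324 = 0.4639 ≈ 0.464
Degrees of freedom = 3 − 1 = 2; critical value at α = 0.05 is 5.991.
Since 0.464 < 5.991, we fail to reject the null hypothesis — the data are consistent with the 9:6:1 ratio.

0.464; consistent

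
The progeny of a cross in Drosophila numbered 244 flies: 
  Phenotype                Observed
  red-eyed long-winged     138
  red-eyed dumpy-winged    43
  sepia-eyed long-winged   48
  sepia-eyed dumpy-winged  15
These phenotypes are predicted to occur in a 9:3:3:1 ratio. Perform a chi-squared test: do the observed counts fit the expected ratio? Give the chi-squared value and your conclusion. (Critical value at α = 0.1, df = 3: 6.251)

0.284; consistent

Expected counts for N = 244 under a 9:3:3:1 ratio (total parts = 16):
  red-eyed long-winged: 244 × 9/16 = 137.25
  red-eyed dumpy-winged: 244 × 3/16 = 45.75
  sepia-eyed long-winged: 244 × 3/16 = 45.75
  sepia-eyed dumpy-winged: 244 × 1/16 = 15.25
χ² = Σ (O − E)² / E
  red-eyed long-winged: (138 − 137.25)² / 137.25 = 0.0041
  red-eyed dumpy-winged: (43 − 45.75)² / 45.75 = 0.1653
  sepia-eyed long-winged: (48 − 45.75)² / 45.75 = 0.1107
  sepia-eyed dumpy-winged: (15 − 15.25)² / 15.25 = 0.0041
χ² = 0.0041 + 0.1653 + 0.1107 + 0.0041 = 0.2842 ≈ 0.284
Degrees of freedom = 4 − 1 = 3; critical value at α = 0.1 is 6.251.
Since 0.284 < 6.251, we fail to reject the null hypothesis — the data are consistent with the 9:3:3:1 ratio.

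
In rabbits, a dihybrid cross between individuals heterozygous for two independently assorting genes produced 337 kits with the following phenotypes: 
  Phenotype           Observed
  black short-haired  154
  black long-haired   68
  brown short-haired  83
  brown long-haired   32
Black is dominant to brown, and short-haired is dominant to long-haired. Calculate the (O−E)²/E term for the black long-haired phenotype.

A dihybrid F₂ with independent assortment and complete dominance at both loci gives a 9:3:3:1 phenotypic ratio.
Total ratio parts = 16. Expected numbers out of 337:
  black short-haired: 337 × 9/16 = 189.5625
  black long-haired: 337 × 3/16 = 63.1875
  brown short-haired: 337 × 3/16 = 63.1875
  brown long-haired: 337 × 1/16 = 21.0625
Contribution of black long-haired: (68 − 63.1875)² / 63.1875 = 0.3665

0.367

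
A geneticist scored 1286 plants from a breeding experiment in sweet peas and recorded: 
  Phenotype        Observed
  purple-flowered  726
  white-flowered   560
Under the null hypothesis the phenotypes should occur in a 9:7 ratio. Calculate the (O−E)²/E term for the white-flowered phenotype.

0.012

The 9:7 ratio has 16 parts, so with N = 1286 the expected counts are:
  purple-flowered: 1286 × 9/16 = 723.375
  white-flowered: 1286 × 7/16 = 562.625
Contribution of white-flowered: (560 − 562.625)² / 562.625 = 0.0122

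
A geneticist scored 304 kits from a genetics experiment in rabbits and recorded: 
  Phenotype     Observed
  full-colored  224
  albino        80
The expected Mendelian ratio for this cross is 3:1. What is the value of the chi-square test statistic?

0.281

The 3:1 ratio has 4 parts, so with N = 304 the expected counts are:
  full-colored: 304 × 3/4 = 228
  albino: 304 × 1/4 = 76
χ² = Σ (O − E)² / E
  full-colored: (224 − 228)² / 228 = 0.0702
  albino: (80 − 76)² / 76 = 0.2105
χ² = 0.0702 + 0.2105 = 0.2807 ≈ 0.281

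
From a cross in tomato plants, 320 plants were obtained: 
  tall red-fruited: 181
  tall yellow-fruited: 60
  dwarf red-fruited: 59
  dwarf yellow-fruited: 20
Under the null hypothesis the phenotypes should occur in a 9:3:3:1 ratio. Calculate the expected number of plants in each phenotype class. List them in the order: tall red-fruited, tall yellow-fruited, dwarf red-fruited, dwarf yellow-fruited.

Under the 9:3:3:1 hypothesis (Σ ratio = 16, N = 320):
  tall red-fruited: 320 × 9/16 = 180
  tall yellow-fruited: 320 × 3/16 = 60
  dwarf red-fruited: 320 × 3/16 = 60
  dwarf yellow-fruited: 320 × 1/16 = 20

180, 60, 60, 20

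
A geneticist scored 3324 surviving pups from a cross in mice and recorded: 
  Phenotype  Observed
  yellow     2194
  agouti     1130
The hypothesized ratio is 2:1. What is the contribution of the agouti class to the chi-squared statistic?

0.437

The 2:1 ratio has 3 parts, so with N = 3324 the expected counts are:
  yellow: 3324 × 2/3 = 2216
  agouti: 3324 × 1/3 = 1108
Contribution of agouti: (1130 − 1108)² / 1108 = 0.4368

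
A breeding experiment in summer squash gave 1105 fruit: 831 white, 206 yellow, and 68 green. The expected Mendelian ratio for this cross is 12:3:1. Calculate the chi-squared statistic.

0.029

The 12:3:1 ratio has 16 parts, so with N = 1105 the expected counts are:
  white: 1105 × 12/16 = 828.75
  yellow: 1105 × 3/16 = 207.1875
  green: 1105 × 1/16 = 69.0625
χ² = Σ (O − E)² / E
  white: (831 − 828.75)² / 828.75 = 0.0061
  yellow: (206 − 207.1875)² / 207.1875 = 0.0068
  green: (68 − 69.0625)² / 69.0625 = 0.0163
χ² = 0.0061 + 0.0068 + 0.0163 = 0.0292 ≈ 0.029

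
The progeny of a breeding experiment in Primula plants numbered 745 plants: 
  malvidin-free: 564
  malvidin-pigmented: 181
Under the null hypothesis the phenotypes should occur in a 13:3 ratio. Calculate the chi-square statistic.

15.038

Total ratio parts = 16. Expected numbers out of 745:
  malvidin-free: 745 × 13/16 = 605.3125
  malvidin-pigmented: 745 × 3/16 = 139.6875
χ² = Σ (O − E)² / E
  malvidin-free: (564 − 605.3125)² / 605.3125 = 2.8196
  malvidin-pigmented: (181 − 139.6875)² / 139.6875 = 12.2181
χ² = 2.8196 + 12.2181 = 15.0377 ≈ 15.038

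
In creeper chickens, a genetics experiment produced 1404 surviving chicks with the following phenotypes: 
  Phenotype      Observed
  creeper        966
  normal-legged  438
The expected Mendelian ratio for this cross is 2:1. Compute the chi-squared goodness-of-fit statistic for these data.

2.885

Total ratio parts = 3. Expected numbers out of 1404:
  creeper: 1404 × 2/3 = 936
  normal-legged: 1404 × 1/3 = 468
χ² = Σ (O − E)² / E
  creeper: (966 − 936)² / 936 = 0.9615
  normal-legged: (438 − 468)² / 468 = 1.9231
χ² = 0.9615 + 1.9231 = 2.8846 ≈ 2.885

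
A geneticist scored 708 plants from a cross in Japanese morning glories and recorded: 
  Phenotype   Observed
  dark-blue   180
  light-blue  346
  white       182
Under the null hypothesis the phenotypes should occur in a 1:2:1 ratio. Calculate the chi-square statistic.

0.373

Expected counts for N = 708 under a 1:2:1 ratio (total parts = 4):
  dark-blue: 708 × 1/4 = 177
  light-blue: 708 × 2/4 = 354
  white: 708 × 1/4 = 177
χ² = Σ (O − E)² / E
  dark-blue: (180 − 177)² / 177 = 0.0508
  light-blue: (346 − 354)² / 354 = 0.1808
  white: (182 − 177)² / 177 = 0.1412
χ² = 0.0508 + 0.1808 + 0.1412 = 0.3728 ≈ 0.373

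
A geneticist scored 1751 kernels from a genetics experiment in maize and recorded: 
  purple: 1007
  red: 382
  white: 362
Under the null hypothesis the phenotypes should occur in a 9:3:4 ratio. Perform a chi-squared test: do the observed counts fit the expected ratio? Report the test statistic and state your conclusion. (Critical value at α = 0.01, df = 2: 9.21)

Expected counts for N = 1751 under a 9:3:4 ratio (total parts = 16):
  purple: 1751 × 9/16 = 984.9375
  red: 1751 × 3/16 = 328.3125
  white: 1751 × 4/16 = 437.75
χ² = Σ (O − E)² / E
  purple: (1007 − 984.9375)² / 984.9375 = 0.4942
  red: (382 − 328.3125)² / 328.3125 = 8.7793
  white: (362 − 437.75)² / 437.75 = 13.1081
χ² = 0.4942 + 8.7793 + 13.1081 = 22.3816 ≈ 22.382
Degrees of freedom = 3 − 1 = 2; critical value at α = 0.01 is 9.21.
Since 22.382 > 9.21, we reject the null hypothesis — the data do not fit the 9:3:4 ratio.

22.382; not consistent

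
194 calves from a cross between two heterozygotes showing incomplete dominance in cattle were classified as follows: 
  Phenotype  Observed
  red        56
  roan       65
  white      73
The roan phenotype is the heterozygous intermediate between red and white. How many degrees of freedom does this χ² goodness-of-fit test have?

With incomplete dominance, a heterozygote × heterozygote cross gives a 1:2:1 phenotypic ratio.
A goodness-of-fit test with 3 phenotype classes has df = 3 − 1 = 2.

2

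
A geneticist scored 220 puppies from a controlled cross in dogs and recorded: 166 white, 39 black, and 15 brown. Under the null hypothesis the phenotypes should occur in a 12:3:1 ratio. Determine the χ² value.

The 12:3:1 ratio has 16 parts, so with N = 220 the expected counts are:
  white: 220 × 12/16 = 165
  black: 220 × 3/16 = 41.25
  brown: 220 × 1/16 = 13.75
χ² = Σ (O − E)² / E
  white: (166 − 165)² / 165 = 0.0061
  black: (39 − 41.25)² / 41.25 = 0.1227
  brown: (15 − 13.75)² / 13.75 = 0.1136
χ² = 0.0061 + 0.1227 + 0.1136 = 0.2424 ≈ 0.242

0.242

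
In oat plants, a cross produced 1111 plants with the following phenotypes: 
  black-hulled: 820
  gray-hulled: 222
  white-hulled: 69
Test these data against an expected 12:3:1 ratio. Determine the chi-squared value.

Under the 12:3:1 hypothesis (Σ ratio = 16, N = 1111):
  black-hulled: 1111 × 12/16 = 833.25
  gray-hulled: 1111 × 3/16 = 208.3125
  white-hulled: 1111 × 1/16 = 69.4375
χ² = Σ (O − E)² / E
  black-hulled: (820 − 833.25)² / 833.25 = 0.2107
  gray-hulled: (222 − 208.3125)² / 208.3125 = 0.8994
  white-hulled: (69 − 69.4375)² / 69.4375 = 0.0028
χ² = 0.2107 + 0.8994 + 0.0028 = 1.1129 ≈ 1.113

1.113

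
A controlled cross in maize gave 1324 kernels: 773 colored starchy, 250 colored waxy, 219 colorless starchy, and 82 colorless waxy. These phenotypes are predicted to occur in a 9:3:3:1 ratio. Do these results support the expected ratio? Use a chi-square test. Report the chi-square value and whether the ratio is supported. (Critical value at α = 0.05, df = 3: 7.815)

4.537; consistent

Total ratio parts = 16. Expected numbers out of 1324:
  colored starchy: 1324 × 9/16 = 744.75
  colored waxy: 1324 × 3/16 = 248.25
  colorless starchy: 1324 × 3/16 = 248.25
  colorless waxy: 1324 × 1/16 = 82.75
χ² = Σ (O − E)² / E
  colored starchy: (773 − 744.75)² / 744.75 = 1.0716
  colored waxy: (250 − 248.25)² / 248.25 = 0.0123
  colorless starchy: (219 − 248.25)² / 248.25 = 3.4464
  colorless waxy: (82 − 82.75)² / 82.75 = 0.0068
χ² = 1.0716 + 0.0123 + 3.4464 + 0.0068 = 4.5371 ≈ 4.537
Degrees of freedom = 4 − 1 = 3; critical value at α = 0.05 is 7.815.
Since 4.537 < 7.815, we fail to reject the null hypothesis — the data are consistent with the 9:3:3:1 ratio.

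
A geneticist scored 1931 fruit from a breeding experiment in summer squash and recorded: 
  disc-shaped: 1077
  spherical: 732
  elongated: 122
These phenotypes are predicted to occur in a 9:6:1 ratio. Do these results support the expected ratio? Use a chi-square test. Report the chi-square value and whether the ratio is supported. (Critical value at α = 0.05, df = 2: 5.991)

Expected counts for N = 1931 under a 9:6:1 ratio (total parts = 16):
  disc-shaped: 1931 × 9/16 = 1086.1875
  spherical: 1931 × 6/16 = 724.125
  elongated: 1931 × 1/16 = 120.6875
χ² = Σ (O − E)² / E
  disc-shaped: (1077 − 1086.1875)² / 1086.1875 = 0.0777
  spherical: (732 − 724.125)² / 724.125 = 0.0856
  elongated: (122 − 120.6875)² / 120.6875 = 0.0143
χ² = 0.0777 + 0.0856 + 0.0143 = 0.1776 ≈ 0.178
Degrees of freedom = 3 − 1 = 2; critical value at α = 0.05 is 5.991.
Since 0.178 < 5.991, we fail to reject the null hypothesis — the data are consistent with the 9:6:1 ratio.

0.178; consistent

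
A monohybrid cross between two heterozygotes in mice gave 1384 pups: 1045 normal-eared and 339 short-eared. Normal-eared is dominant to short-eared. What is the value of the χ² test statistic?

For a monohybrid cross between heterozygotes with complete dominance, the expected phenotypic ratio is 3:1.
The 3:1 ratio has 4 parts, so with N = 1384 the expected counts are:
  normal-eared: 1384 × 3/4 = 1038
  short-eared: 1384 × 1/4 = 346
χ² = Σ (O − E)² / E
  normal-eared: (1045 − 1038)² / 1038 = 0.0472
  short-eared: (339 − 346)² / 346 = 0.1416
χ² = 0.0472 + 0.1416 = 0.1888 ≈ 0.189

0.189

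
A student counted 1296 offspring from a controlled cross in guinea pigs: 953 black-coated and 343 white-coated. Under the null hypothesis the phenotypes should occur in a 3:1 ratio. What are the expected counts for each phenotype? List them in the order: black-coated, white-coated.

972, 324

Expected counts for N = 1296 under a 3:1 ratio (total parts = 4):
  black-coated: 1296 × 3/4 = 972
  white-coated: 1296 × 1/4 = 324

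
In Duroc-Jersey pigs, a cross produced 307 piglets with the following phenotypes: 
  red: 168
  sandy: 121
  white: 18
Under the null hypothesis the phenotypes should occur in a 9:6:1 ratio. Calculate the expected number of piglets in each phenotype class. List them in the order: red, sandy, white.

Under the 9:6:1 hypothesis (Σ ratio = 16, N = 307):
  red: 307 × 9/16 = 172.6875
  sandy: 307 × 6/16 = 115.125
  white: 307 × 1/16 = 19.1875

172.6875, 115.125, 19.1875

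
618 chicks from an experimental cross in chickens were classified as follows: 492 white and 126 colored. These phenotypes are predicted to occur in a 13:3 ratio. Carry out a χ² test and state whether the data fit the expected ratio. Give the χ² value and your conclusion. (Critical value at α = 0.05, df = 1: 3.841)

1.089; consistent

Under the 13:3 hypothesis (Σ ratio = 16, N = 618):
  white: 618 × 13/16 = 502.125
  colored: 618 × 3/16 = 115.875
χ² = Σ (O − E)² / E
  white: (492 − 502.125)² / 502.125 = 0.2042
  colored: (126 − 115.875)² / 115.875 = 0.8847
χ² = 0.2042 + 0.8847 = 1.0889 ≈ 1.089
Degrees of freedom = 2 − 1 = 1; critical value at α = 0.05 is 3.841.
Since 1.089 < 3.841, we fail to reject the null hypothesis — the data are consistent with the 13:3 ratio.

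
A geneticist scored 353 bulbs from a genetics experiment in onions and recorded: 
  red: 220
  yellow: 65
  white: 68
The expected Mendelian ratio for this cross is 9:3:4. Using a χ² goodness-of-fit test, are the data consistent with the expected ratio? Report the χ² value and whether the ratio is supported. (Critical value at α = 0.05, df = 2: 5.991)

The 9:3:4 ratio has 16 parts, so with N = 353 the expected counts are:
  red: 353 × 9/16 = 198.5625
  yellow: 353 × 3/16 = 66.1875
  white: 353 × 4/16 = 88.25
χ² = Σ (O − E)² / E
  red: (220 − 198.5625)² / 198.5625 = 2.3145
  yellow: (65 − 66.1875)² / 66.1875 = 0.0213
  white: (68 − 88.25)² / 88.25 = 4.6466
χ² = 2.3145 + 0.0213 + 4.6466 = 6.9824 ≈ 6.982
Degrees of freedom = 3 − 1 = 2; critical value at α = 0.05 is 5.991.
Since 6.982 > 5.991, we reject the null hypothesis — the data do not fit the 9:3:4 ratio.

6.982; not consistent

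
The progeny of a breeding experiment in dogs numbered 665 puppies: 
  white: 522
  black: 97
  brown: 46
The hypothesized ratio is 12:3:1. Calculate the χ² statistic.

Under the 12:3:1 hypothesis (Σ ratio = 16, N = 665):
  white: 665 × 12/16 = 498.75
  black: 665 × 3/16 = 124.6875
  brown: 665 × 1/16 = 41.5625
χ² = Σ (O − E)² / E
  white: (522 − 498.75)² / 498.75 = 1.0838
  black: (97 − 124.6875)² / 124.6875 = 6.1482
  brown: (46 − 41.5625)² / 41.5625 = 0.4738
χ² = 1.0838 + 6.1482 + 0.4738 = 7.7058 ≈ 7.706

7.706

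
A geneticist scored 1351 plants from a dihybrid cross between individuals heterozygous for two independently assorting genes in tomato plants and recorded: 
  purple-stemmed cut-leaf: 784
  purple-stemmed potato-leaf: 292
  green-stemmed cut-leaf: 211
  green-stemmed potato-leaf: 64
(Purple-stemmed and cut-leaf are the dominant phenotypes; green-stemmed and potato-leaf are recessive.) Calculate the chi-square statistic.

18.685

A dihybrid F₂ with independent assortment and complete dominance at both loci gives a 9:3:3:1 phenotypic ratio.
The 9:3:3:1 ratio has 16 parts, so with N = 1351 the expected counts are:
  purple-stemmed cut-leaf: 1351 × 9/16 = 759.9375
  purple-stemmed potato-leaf: 1351 × 3/16 = 253.3125
  green-stemmed cut-leaf: 1351 × 3/16 = 253.3125
  green-stemmed potato-leaf: 1351 × 1/16 = 84.4375
χ² = Σ (O − E)² / E
  purple-stemmed cut-leaf: (784 − 759.9375)² / 759.9375 = 0.7619
  purple-stemmed potato-leaf: (292 − 253.3125)² / 253.3125 = 5.9086
  green-stemmed cut-leaf: (211 − 253.3125)² / 253.3125 = 7.0677
  green-stemmed potato-leaf: (64 − 84.4375)² / 84.4375 = 4.9468
χ² = 0.7619 + 5.9086 + 7.0677 + 4.9468 = 18.685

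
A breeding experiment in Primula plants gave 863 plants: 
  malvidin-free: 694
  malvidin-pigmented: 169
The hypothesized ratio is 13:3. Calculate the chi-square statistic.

Expected counts for N = 863 under a 13:3 ratio (total parts = 16):
  malvidin-free: 863 × 13/16 = 701.1875
  malvidin-pigmented: 863 × 3/16 = 161.8125
χ² = Σ (O − E)² / E
  malvidin-free: (694 − 701.1875)² / 701.1875 = 0.0737
  malvidin-pigmented: (169 − 161.8125)² / 161.8125 = 0.3193
χ² = 0.0737 + 0.3193 = 0.393

0.393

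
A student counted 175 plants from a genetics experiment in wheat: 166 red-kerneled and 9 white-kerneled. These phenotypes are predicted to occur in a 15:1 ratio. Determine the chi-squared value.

0.366

Expected counts for N = 175 under a 15:1 ratio (total parts = 16):
  red-kerneled: 175 × 15/16 = 164.0625
  white-kerneled: 175 × 1/16 = 10.9375
χ² = Σ (O − E)² / E
  red-kerneled: (166 − 164.0625)² / 164.0625 = 0.0229
  white-kerneled: (9 − 10.9375)² / 10.9375 = 0.3432
χ² = 0.0229 + 0.3432 = 0.3661 ≈ 0.366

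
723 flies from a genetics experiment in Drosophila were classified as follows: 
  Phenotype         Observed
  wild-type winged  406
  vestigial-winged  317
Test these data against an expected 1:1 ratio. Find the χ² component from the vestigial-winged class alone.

The 1:1 ratio has 2 parts, so with N = 723 the expected counts are:
  wild-type winged: 723 × 1/2 = 361.5
  vestigial-winged: 723 × 1/2 = 361.5
Contribution of vestigial-winged: (317 − 361.5)² / 361.5 = 5.4779

5.478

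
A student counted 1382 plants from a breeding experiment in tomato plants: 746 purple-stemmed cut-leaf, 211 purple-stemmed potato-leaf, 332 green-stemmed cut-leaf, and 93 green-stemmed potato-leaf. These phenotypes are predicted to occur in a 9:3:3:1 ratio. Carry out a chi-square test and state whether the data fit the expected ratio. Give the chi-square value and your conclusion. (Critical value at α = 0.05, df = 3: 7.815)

Under the 9:3:3:1 hypothesis (Σ ratio = 16, N = 1382):
  purple-stemmed cut-leaf: 1382 × 9/16 = 777.375
  purple-stemmed potato-leaf: 1382 × 3/16 = 259.125
  green-stemmed cut-leaf: 1382 × 3/16 = 259.125
  green-stemmed potato-leaf: 1382 × 1/16 = 86.375
χ² = Σ (O − E)² / E
  purple-stemmed cut-leaf: (746 − 777.375)² / 777.375 = 1.2663
  purple-stemmed potato-leaf: (211 − 259.125)² / 259.125 = 8.9378
  green-stemmed cut-leaf: (332 − 259.125)² / 259.125 = 20.4950
  green-stemmed potato-leaf: (93 − 86.375)² / 86.375 = 0.5081
χ² = 1.2663 + 8.9378 + 20.4950 + 0.5081 = 31.2072 ≈ 31.207
Degrees of freedom = 4 − 1 = 3; critical value at α = 0.05 is 7.815.
Since 31.207 > 7.815, we reject the null hypothesis — the data do not fit the 9:3:3:1 ratio.

31.207; not consistent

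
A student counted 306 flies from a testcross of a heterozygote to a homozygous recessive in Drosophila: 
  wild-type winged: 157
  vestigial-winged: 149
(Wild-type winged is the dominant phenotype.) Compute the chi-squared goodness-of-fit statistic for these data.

0.209

A testcross of a heterozygote (Aa × aa) gives a 1:1 phenotypic ratio.
Under the 1:1 hypothesis (Σ ratio = 2, N = 306):
  wild-type winged: 306 × 1/2 = 153
  vestigial-winged: 306 × 1/2 = 153
χ² = Σ (O − E)² / E
  wild-type winged: (157 − 153)² / 153 = 0.1046
  vestigial-winged: (149 − 153)² / 153 = 0.1046
χ² = 0.1046 + 0.1046 = 0.2092 ≈ 0.209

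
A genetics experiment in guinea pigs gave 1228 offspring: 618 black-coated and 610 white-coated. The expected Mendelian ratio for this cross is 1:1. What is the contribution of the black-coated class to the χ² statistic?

Under the 1:1 hypothesis (Σ ratio = 2, N = 1228):
  black-coated: 1228 × 1/2 = 614
  white-coated: 1228 × 1/2 = 614
Contribution of black-coated: (618 − 614)² / 614 = 0.0261

0.026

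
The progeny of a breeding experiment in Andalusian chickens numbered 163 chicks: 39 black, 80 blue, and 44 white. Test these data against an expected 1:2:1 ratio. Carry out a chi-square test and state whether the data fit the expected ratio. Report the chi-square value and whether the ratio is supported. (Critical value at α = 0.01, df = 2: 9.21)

0.362; consistent

Total ratio parts = 4. Expected numbers out of 163:
  black: 163 × 1/4 = 40.75
  blue: 163 × 2/4 = 81.5
  white: 163 × 1/4 = 40.75
χ² = Σ (O − E)² / E
  black: (39 − 40.75)² / 40.75 = 0.0752
  blue: (80 − 81.5)² / 81.5 = 0.0276
  white: (44 − 40.75)² / 40.75 = 0.2592
χ² = 0.0752 + 0.0276 + 0.2592 = 0.362
Degrees of freedom = 3 − 1 = 2; critical value at α = 0.01 is 9.21.
Since 0.362 < 9.21, we fail to reject the null hypothesis — the data are consistent with the 1:2:1 ratio.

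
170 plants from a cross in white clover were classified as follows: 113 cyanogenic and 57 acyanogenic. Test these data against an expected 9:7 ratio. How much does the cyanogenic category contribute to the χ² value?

Total ratio parts = 16. Expected numbers out of 170:
  cyanogenic: 170 × 9/16 = 95.625
  acyanogenic: 170 × 7/16 = 74.375
Contribution of cyanogenic: (113 − 95.625)² / 95.625 = 3.1570

3.157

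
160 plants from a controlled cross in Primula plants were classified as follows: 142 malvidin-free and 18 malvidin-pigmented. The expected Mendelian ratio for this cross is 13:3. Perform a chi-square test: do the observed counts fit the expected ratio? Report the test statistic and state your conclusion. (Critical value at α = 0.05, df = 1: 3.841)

Total ratio parts = 16. Expected numbers out of 160:
  malvidin-free: 160 × 13/16 = 130
  malvidin-pigmented: 160 × 3/16 = 30
χ² = Σ (O − E)² / E
  malvidin-free: (142 − 130)² / 130 = 1.1077
  malvidin-pigmented: (18 − 30)² / 30 = 4.8000
χ² = 1.1077 + 4.8000 = 5.9077 ≈ 5.908
Degrees of freedom = 2 − 1 = 1; critical value at α = 0.05 is 3.841.
Since 5.908 > 3.841, we reject the null hypothesis — the data do not fit the 13:3 ratio.

5.908; not consistent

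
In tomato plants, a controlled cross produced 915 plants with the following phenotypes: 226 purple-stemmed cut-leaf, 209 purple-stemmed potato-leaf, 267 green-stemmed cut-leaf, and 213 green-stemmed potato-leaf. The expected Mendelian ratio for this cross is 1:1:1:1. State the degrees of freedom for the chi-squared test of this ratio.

A goodness-of-fit test with 4 phenotype classes has df = 4 − 1 = 3.

3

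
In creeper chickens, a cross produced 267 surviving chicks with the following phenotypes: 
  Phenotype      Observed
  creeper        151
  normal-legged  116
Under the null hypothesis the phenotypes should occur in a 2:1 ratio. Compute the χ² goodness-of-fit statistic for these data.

12.287

Total ratio parts = 3. Expected numbers out of 267:
  creeper: 267 × 2/3 = 178
  normal-legged: 267 × 1/3 = 89
χ² = Σ (O − E)² / E
  creeper: (151 − 178)² / 178 = 4.0955
  normal-legged: (116 − 89)² / 89 = 8.1910
χ² = 4.0955 + 8.1910 = 12.2865 ≈ 12.287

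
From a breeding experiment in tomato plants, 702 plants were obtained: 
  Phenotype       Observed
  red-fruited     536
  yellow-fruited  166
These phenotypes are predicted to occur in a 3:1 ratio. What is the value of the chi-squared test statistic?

0.686

The 3:1 ratio has 4 parts, so with N = 702 the expected counts are:
  red-fruited: 702 × 3/4 = 526.5
  yellow-fruited: 702 × 1/4 = 175.5
χ² = Σ (O − E)² / E
  red-fruited: (536 − 526.5)² / 526.5 = 0.1714
  yellow-fruited: (166 − 175.5)² / 175.5 = 0.5142
χ² = 0.1714 + 0.5142 = 0.6856 ≈ 0.686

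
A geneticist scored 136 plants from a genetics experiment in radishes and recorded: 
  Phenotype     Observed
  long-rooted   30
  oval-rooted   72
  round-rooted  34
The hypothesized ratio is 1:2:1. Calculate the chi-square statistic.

Under the 1:2:1 hypothesis (Σ ratio = 4, N = 136):
  long-rooted: 136 × 1/4 = 34
  oval-rooted: 136 × 2/4 = 68
  round-rooted: 136 × 1/4 = 34
χ² = Σ (O − E)² / E
  long-rooted: (30 − 34)² / 34 = 0.4706
  oval-rooted: (72 − 68)² / 68 = 0.2353
  round-rooted: (34 − 34)² / 34 = 0.0000
χ² = 0.4706 + 0.2353 + 0.0000 = 0.7059 ≈ 0.706

0.706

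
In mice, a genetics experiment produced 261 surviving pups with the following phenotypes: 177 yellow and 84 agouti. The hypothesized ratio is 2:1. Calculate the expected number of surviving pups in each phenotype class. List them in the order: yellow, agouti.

Total ratio parts = 3. Expected numbers out of 261:
  yellow: 261 × 2/3 = 174
  agouti: 261 × 1/3 = 87

174, 87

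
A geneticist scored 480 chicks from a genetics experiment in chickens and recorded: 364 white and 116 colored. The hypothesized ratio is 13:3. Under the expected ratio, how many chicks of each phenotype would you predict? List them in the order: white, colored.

Under the 13:3 hypothesis (Σ ratio = 16, N = 480):
  white: 480 × 13/16 = 390
  colored: 480 × 3/16 = 90

390, 90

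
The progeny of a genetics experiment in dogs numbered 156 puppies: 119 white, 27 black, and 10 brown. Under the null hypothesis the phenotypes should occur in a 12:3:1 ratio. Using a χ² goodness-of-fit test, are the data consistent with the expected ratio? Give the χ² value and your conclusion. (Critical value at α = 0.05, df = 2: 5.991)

Expected counts for N = 156 under a 12:3:1 ratio (total parts = 16):
  white: 156 × 12/16 = 117
  black: 156 × 3/16 = 29.25
  brown: 156 × 1/16 = 9.75
χ² = Σ (O − E)² / E
  white: (119 − 117)² / 117 = 0.0342
  black: (27 − 29.25)² / 29.25 = 0.1731
  brown: (10 − 9.75)² / 9.75 = 0.0064
χ² = 0.0342 + 0.1731 + 0.0064 = 0.2137 ≈ 0.214
Degrees of freedom = 3 − 1 = 2; critical value at α = 0.05 is 5.991.
Since 0.214 < 5.991, we fail to reject the null hypothesis — the data are consistent with the 12:3:1 ratio.

0.214; consistent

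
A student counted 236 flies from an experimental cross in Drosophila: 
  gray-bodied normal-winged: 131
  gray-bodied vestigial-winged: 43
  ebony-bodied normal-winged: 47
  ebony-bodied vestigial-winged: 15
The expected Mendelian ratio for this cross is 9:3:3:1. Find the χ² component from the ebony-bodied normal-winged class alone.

Total ratio parts = 16. Expected numbers out of 236:
  gray-bodied normal-winged: 236 × 9/16 = 132.75
  gray-bodied vestigial-winged: 236 × 3/16 = 44.25
  ebony-bodied normal-winged: 236 × 3/16 = 44.25
  ebony-bodied vestigial-winged: 236 × 1/16 = 14.75
Contribution of ebony-bodied normal-winged: (47 − 44.25)² / 44.25 = 0.1709

0.171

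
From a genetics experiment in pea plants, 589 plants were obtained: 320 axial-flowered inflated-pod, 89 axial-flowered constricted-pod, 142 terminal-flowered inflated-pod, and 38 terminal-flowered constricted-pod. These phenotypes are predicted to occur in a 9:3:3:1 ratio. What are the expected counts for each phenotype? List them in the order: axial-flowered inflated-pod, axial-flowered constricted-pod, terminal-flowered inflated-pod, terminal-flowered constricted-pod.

Expected counts for N = 589 under a 9:3:3:1 ratio (total parts = 16):
  axial-flowered inflated-pod: 589 × 9/16 = 331.3125
  axial-flowered constricted-pod: 589 × 3/16 = 110.4375
  terminal-flowered inflated-pod: 589 × 3/16 = 110.4375
  terminal-flowered constricted-pod: 589 × 1/16 = 36.8125

331.3125, 110.4375, 110.4375, 36.8125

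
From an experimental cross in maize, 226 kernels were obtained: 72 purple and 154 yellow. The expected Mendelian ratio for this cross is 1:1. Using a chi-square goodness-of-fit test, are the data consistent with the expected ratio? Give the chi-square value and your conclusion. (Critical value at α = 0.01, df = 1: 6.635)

Expected counts for N = 226 under a 1:1 ratio (total parts = 2):
  purple: 226 × 1/2 = 113
  yellow: 226 × 1/2 = 113
χ² = Σ (O − E)² / E
  purple: (72 − 113)² / 113 = 14.8761
  yellow: (154 − 113)² / 113 = 14.8761
χ² = 14.8761 + 14.8761 = 29.7522 ≈ 29.752
Degrees of freedom = 2 − 1 = 1; critical value at α = 0.01 is 6.635.
Since 29.752 > 6.635, we reject the null hypothesis — the data do not fit the 1:1 ratio.

29.752; not consistent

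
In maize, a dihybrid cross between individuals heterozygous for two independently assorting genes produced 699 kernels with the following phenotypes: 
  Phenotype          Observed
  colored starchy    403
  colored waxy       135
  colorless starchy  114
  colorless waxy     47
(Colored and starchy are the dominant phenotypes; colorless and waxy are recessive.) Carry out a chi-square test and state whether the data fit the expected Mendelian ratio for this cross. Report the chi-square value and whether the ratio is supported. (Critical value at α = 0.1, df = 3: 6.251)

A dihybrid F₂ with independent assortment and complete dominance at both loci gives a 9:3:3:1 phenotypic ratio.
Under the 9:3:3:1 hypothesis (Σ ratio = 16, N = 699):
  colored starchy: 699 × 9/16 = 393.1875
  colored waxy: 699 × 3/16 = 131.0625
  colorless starchy: 699 × 3/16 = 131.0625
  colorless waxy: 699 × 1/16 = 43.6875
χ² = Σ (O − E)² / E
  colored starchy: (403 − 393.1875)² / 393.1875 = 0.2449
  colored waxy: (135 − 131.0625)² / 131.0625 = 0.1183
  colorless starchy: (114 − 131.0625)² / 131.0625 = 2.2213
  colorless waxy: (47 − 43.6875)² / 43.6875 = 0.2512
χ² = 0.2449 + 0.1183 + 2.2213 + 0.2512 = 2.8357 ≈ 2.836
Degrees of freedom = 4 − 1 = 3; critical value at α = 0.1 is 6.251.
Since 2.836 < 6.251, we fail to reject the null hypothesis — the data are consistent with the 9:3:3:1 ratio.

2.836; consistent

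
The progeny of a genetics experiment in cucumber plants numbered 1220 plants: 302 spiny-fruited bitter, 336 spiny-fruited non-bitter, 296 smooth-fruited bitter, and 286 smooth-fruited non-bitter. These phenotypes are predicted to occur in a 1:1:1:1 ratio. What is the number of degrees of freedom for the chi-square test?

A goodness-of-fit test with 4 phenotype classes has df = 4 − 1 = 3.

3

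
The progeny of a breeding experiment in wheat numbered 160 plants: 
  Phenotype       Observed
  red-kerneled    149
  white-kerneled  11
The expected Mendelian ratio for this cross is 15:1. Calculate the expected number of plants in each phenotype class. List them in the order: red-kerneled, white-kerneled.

The 15:1 ratio has 16 parts, so with N = 160 the expected counts are:
  red-kerneled: 160 × 15/16 = 150
  white-kerneled: 160 × 1/16 = 10

150, 10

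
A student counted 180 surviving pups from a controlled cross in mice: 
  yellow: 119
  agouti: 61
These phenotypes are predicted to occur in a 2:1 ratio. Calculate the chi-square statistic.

0.025

Under the 2:1 hypothesis (Σ ratio = 3, N = 180):
  yellow: 180 × 2/3 = 120
  agouti: 180 × 1/3 = 60
χ² = Σ (O − E)² / E
  yellow: (119 − 120)² / 120 = 0.0083
  agouti: (61 − 60)² / 60 = 0.0167
χ² = 0.0083 + 0.0167 = 0.025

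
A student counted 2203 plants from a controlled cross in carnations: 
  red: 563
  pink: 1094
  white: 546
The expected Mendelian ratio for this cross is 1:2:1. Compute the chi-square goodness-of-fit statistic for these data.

Under the 1:2:1 hypothesis (Σ ratio = 4, N = 2203):
  red: 2203 × 1/4 = 550.75
  pink: 2203 × 2/4 = 1101.5
  white: 2203 × 1/4 = 550.75
χ² = Σ (O − E)² / E
  red: (563 − 550.75)² / 550.75 = 0.2725
  pink: (1094 − 1101.5)² / 1101.5 = 0.0511
  white: (546 − 550.75)² / 550.75 = 0.0410
χ² = 0.2725 + 0.0511 + 0.0410 = 0.3646 ≈ 0.365

0.365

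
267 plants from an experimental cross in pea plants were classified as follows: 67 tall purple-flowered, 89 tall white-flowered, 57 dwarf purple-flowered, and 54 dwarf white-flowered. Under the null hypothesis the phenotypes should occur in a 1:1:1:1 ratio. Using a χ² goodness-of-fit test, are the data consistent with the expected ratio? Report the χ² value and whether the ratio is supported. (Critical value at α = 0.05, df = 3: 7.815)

11.277; not consistent

Under the 1:1:1:1 hypothesis (Σ ratio = 4, N = 267):
  tall purple-flowered: 267 × 1/4 = 66.75
  tall white-flowered: 267 × 1/4 = 66.75
  dwarf purple-flowered: 267 × 1/4 = 66.75
  dwarf white-flowered: 267 × 1/4 = 66.75
χ² = Σ (O − E)² / E
  tall purple-flowered: (67 − 66.75)² / 66.75 = 0.0009
  tall white-flowered: (89 − 66.75)² / 66.75 = 7.4167
  dwarf purple-flowered: (57 − 66.75)² / 66.75 = 1.4242
  dwarf white-flowered: (54 − 66.75)² / 66.75 = 2.4354
χ² = 0.0009 + 7.4167 + 1.4242 + 2.4354 = 11.2772 ≈ 11.277
Degrees of freedom = 4 − 1 = 3; critical value at α = 0.05 is 7.815.
Since 11.277 > 7.815, we reject the null hypothesis — the data do not fit the 1:1:1:1 ratio.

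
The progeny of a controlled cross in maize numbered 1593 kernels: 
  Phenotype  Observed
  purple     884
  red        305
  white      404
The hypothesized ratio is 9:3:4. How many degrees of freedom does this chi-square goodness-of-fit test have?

2

A goodness-of-fit test with 3 phenotype classes has df = 3 − 1 = 2.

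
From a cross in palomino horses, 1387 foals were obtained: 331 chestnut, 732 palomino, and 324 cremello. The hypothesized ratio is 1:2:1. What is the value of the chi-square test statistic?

4.345

Total ratio parts = 4. Expected numbers out of 1387:
  chestnut: 1387 × 1/4 = 346.75
  palomino: 1387 × 2/4 = 693.5
  cremello: 1387 × 1/4 = 346.75
χ² = Σ (O − E)² / E
  chestnut: (331 − 346.75)² / 346.75 = 0.7154
  palomino: (732 − 693.5)² / 693.5 = 2.1373
  cremello: (324 − 346.75)² / 346.75 = 1.4926
χ² = 0.7154 + 2.1373 + 1.4926 = 4.3453 ≈ 4.345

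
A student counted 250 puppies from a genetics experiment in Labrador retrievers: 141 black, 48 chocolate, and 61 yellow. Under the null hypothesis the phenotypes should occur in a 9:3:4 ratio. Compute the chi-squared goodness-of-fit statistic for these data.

Total ratio parts = 16. Expected numbers out of 250:
  black: 250 × 9/16 = 140.625
  chocolate: 250 × 3/16 = 46.875
  yellow: 250 × 4/16 = 62.5
χ² = Σ (O − E)² / E
  black: (141 − 140.625)² / 140.625 = 0.0010
  chocolate: (48 − 46.875)² / 46.875 = 0.0270
  yellow: (61 − 62.5)² / 62.5 = 0.0360
χ² = 0.0010 + 0.0270 + 0.0360 = 0.064

0.064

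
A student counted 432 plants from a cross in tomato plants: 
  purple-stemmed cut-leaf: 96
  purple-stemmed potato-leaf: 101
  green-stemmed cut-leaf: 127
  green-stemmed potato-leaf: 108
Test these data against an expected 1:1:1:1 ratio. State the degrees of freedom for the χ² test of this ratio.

A goodness-of-fit test with 4 phenotype classes has df = 4 − 1 = 3.

3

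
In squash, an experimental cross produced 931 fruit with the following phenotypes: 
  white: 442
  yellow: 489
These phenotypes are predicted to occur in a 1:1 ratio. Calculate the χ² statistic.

2.373

The 1:1 ratio has 2 parts, so with N = 931 the expected counts are:
  white: 931 × 1/2 = 465.5
  yellow: 931 × 1/2 = 465.5
χ² = Σ (O − E)² / E
  white: (442 − 465.5)² / 465.5 = 1.1864
  yellow: (489 − 465.5)² / 465.5 = 1.1864
χ² = 1.1864 + 1.1864 = 2.3728 ≈ 2.373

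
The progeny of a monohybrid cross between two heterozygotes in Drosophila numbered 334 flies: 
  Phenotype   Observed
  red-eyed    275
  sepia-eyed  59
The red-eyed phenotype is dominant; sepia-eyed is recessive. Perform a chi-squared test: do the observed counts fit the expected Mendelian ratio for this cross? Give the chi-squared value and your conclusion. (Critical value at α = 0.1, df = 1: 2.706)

For a monohybrid cross between heterozygotes with complete dominance, the expected phenotypic ratio is 3:1.
Total ratio parts = 4. Expected numbers out of 334:
  red-eyed: 334 × 3/4 = 250.5
  sepia-eyed: 334 × 1/4 = 83.5
χ² = Σ (O − E)² / E
  red-eyed: (275 − 250.5)² / 250.5 = 2.3962
  sepia-eyed: (59 − 83.5)² / 83.5 = 7.1886
χ² = 2.3962 + 7.1886 = 9.5848 ≈ 9.585
Degrees of freedom = 2 − 1 = 1; critical value at α = 0.1 is 2.706.
Since 9.585 > 2.706, we reject the null hypothesis — the data do not fit the 3:1 ratio.

9.585; not consistent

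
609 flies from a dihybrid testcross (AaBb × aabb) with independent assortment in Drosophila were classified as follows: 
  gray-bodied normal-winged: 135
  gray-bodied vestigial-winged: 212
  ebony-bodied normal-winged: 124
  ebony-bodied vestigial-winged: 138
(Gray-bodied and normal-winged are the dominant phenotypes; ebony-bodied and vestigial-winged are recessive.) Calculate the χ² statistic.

A dihybrid testcross with independent assortment gives a 1:1:1:1 ratio.
Total ratio parts = 4. Expected numbers out of 609:
  gray-bodied normal-winged: 609 × 1/4 = 152.25
  gray-bodied vestigial-winged: 609 × 1/4 = 152.25
  ebony-bodied normal-winged: 609 × 1/4 = 152.25
  ebony-bodied vestigial-winged: 609 × 1/4 = 152.25
χ² = Σ (O − E)² / E
  gray-bodied normal-winged: (135 − 152.25)² / 152.25 = 1.9544
  gray-bodied vestigial-winged: (212 − 152.25)² / 152.25 = 23.4487
  ebony-bodied normal-winged: (124 − 152.25)² / 152.25 = 5.2418
  ebony-bodied vestigial-winged: (138 − 152.25)² / 152.25 = 1.3337
χ² = 1.9544 + 23.4487 + 5.2418 + 1.3337 = 31.9786 ≈ 31.979

31.979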